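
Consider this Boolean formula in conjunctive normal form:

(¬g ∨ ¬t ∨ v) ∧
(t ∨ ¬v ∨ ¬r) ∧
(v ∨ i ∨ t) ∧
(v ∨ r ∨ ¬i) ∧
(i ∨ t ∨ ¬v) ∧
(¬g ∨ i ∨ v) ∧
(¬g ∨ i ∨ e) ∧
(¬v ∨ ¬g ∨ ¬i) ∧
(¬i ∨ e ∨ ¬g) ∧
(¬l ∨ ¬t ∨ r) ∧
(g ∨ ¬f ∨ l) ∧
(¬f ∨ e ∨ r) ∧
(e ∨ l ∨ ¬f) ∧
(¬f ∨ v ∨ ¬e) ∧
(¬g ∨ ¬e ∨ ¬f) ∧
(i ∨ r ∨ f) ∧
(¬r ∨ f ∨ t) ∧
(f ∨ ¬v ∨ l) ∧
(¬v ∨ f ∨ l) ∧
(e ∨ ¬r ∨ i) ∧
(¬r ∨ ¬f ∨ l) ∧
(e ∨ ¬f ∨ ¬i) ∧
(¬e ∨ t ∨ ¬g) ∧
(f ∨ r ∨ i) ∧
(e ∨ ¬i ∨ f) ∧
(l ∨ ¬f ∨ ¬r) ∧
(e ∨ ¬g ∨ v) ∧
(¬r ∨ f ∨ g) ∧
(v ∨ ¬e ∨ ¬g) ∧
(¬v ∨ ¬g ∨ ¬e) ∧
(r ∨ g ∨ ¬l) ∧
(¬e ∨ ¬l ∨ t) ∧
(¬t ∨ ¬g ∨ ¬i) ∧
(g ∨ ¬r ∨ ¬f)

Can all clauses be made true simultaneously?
No

No, the formula is not satisfiable.

No assignment of truth values to the variables can make all 34 clauses true simultaneously.

The formula is UNSAT (unsatisfiable).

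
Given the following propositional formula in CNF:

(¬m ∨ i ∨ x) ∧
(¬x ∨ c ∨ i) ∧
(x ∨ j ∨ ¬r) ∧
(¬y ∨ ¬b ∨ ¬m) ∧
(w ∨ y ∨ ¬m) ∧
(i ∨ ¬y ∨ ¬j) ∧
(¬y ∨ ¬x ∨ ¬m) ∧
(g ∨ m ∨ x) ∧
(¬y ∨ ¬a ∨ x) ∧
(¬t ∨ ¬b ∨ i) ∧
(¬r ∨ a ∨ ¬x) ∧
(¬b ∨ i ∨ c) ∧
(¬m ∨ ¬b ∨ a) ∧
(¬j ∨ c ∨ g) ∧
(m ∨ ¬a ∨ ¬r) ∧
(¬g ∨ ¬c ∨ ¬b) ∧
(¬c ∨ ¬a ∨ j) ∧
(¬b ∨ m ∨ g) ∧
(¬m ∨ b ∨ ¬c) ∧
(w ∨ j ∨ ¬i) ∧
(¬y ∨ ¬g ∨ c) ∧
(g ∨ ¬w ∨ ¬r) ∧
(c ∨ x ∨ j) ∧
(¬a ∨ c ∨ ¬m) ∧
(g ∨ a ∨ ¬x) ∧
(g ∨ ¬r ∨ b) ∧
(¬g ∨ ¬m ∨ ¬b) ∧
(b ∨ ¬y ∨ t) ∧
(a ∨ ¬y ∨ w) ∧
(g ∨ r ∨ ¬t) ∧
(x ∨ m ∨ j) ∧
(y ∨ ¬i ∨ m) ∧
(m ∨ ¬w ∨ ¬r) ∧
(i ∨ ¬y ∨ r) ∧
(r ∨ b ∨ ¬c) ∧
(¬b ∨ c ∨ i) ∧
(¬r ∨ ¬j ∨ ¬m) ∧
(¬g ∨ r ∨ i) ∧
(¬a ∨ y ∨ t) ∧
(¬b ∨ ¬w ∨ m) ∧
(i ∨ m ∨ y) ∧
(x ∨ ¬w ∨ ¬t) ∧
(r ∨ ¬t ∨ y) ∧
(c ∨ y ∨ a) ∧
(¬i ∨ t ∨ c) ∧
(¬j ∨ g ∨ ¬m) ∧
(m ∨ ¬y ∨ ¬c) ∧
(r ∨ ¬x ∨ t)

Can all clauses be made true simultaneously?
No

No, the formula is not satisfiable.

No assignment of truth values to the variables can make all 48 clauses true simultaneously.

The formula is UNSAT (unsatisfiable).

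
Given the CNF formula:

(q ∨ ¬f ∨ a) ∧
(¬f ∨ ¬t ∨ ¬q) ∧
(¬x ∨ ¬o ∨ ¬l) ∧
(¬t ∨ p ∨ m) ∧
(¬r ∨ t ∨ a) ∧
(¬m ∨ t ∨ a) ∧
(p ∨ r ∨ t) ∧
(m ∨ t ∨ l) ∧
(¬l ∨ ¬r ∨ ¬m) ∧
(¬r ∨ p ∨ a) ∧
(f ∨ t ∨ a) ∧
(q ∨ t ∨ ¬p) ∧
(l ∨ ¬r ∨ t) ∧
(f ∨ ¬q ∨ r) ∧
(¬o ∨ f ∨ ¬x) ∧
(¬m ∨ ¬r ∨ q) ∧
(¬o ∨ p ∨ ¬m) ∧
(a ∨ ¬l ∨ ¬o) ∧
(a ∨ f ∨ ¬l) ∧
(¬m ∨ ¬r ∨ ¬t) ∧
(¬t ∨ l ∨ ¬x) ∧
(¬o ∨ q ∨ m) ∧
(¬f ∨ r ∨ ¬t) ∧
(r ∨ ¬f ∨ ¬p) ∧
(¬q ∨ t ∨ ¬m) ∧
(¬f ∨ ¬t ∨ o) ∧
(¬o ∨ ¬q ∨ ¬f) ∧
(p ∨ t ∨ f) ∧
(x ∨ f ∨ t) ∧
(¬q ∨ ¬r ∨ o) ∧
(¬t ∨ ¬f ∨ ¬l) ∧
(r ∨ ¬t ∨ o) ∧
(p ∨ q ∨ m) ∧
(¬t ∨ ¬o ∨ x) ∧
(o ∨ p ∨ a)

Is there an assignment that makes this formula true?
Yes

Yes, the formula is satisfiable.

One satisfying assignment is: f=False, x=True, m=False, q=False, l=True, a=True, o=False, p=True, r=True, t=True

Verification: With this assignment, all 35 clauses evaluate to true.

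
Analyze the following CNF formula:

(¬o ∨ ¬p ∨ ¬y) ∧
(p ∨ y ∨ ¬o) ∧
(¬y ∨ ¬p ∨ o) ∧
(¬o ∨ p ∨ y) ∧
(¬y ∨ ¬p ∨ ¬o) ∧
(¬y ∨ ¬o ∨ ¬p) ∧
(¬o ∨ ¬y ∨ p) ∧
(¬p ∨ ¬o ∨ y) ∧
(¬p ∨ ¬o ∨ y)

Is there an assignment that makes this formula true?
Yes

Yes, the formula is satisfiable.

One satisfying assignment is: p=False, y=False, o=False

Verification: With this assignment, all 9 clauses evaluate to true.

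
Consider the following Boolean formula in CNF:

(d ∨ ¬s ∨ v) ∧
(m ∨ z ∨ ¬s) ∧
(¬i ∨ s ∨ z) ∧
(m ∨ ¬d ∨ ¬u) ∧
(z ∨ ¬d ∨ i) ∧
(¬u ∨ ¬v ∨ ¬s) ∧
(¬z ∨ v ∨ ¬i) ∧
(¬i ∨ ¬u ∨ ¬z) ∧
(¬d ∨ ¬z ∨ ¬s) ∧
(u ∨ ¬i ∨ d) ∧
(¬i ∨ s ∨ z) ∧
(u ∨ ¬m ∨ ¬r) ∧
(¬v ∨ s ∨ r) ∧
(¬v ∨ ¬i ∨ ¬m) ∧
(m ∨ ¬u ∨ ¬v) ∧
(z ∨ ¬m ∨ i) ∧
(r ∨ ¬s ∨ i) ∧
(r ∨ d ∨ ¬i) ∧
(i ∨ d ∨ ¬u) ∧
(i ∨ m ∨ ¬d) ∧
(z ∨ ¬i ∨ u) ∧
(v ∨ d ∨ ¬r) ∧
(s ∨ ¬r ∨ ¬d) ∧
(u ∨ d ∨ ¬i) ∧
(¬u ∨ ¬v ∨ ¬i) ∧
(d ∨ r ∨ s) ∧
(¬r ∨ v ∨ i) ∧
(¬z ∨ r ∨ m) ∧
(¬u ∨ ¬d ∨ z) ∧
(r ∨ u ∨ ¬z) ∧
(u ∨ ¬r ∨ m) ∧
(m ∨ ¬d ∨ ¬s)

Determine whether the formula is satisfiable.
Yes

Yes, the formula is satisfiable.

One satisfying assignment is: d=True, v=False, z=True, u=True, s=False, m=True, i=False, r=False

Verification: With this assignment, all 32 clauses evaluate to true.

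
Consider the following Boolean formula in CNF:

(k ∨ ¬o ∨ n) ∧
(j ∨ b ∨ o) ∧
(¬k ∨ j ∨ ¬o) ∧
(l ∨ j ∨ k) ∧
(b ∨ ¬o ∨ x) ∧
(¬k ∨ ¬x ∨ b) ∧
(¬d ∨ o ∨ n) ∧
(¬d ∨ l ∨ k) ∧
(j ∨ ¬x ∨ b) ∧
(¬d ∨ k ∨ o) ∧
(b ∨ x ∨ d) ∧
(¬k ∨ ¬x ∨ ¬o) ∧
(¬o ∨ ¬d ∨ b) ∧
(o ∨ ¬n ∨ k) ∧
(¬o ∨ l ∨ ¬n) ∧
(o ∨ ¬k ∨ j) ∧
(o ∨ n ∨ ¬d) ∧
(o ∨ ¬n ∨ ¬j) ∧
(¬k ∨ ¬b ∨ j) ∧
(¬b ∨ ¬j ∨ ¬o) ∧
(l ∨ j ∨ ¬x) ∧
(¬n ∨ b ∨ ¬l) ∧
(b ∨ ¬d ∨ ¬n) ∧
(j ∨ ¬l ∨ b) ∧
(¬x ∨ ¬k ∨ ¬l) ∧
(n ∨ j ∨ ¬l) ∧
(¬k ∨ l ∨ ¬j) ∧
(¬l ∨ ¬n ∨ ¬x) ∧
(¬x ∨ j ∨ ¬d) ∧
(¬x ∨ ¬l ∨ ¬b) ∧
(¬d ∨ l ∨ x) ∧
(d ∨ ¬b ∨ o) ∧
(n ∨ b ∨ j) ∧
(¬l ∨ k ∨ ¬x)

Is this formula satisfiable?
Yes

Yes, the formula is satisfiable.

One satisfying assignment is: o=False, x=True, b=False, j=True, d=False, l=False, n=False, k=False

Verification: With this assignment, all 34 clauses evaluate to true.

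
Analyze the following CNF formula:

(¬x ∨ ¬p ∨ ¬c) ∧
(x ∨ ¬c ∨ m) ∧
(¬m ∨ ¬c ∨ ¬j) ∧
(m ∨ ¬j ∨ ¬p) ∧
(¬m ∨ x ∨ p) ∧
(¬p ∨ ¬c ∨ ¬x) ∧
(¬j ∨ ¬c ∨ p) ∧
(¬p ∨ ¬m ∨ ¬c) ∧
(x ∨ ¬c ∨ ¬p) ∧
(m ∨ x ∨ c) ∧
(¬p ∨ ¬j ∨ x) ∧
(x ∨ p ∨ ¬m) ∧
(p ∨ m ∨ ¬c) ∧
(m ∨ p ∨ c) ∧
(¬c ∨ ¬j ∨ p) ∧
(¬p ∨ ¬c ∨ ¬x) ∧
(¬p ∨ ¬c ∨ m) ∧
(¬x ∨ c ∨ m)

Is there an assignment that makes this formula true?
Yes

Yes, the formula is satisfiable.

One satisfying assignment is: c=False, x=True, p=False, j=False, m=True

Verification: With this assignment, all 18 clauses evaluate to true.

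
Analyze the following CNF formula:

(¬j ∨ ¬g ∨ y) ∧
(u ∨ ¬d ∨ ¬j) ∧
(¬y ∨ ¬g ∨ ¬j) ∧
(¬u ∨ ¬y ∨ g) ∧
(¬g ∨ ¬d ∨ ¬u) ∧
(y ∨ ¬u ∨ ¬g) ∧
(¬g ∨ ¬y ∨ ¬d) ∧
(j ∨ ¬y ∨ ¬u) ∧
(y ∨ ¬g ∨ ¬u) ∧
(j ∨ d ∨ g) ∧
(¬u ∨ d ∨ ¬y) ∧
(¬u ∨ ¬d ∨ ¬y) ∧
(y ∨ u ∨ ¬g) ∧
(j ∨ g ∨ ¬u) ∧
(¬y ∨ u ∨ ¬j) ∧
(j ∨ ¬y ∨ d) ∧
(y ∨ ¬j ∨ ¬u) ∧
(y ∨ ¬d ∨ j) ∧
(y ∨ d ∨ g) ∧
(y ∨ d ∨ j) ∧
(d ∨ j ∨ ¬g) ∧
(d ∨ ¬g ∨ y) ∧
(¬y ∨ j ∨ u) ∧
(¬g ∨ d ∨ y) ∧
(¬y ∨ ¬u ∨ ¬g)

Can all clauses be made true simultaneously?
No

No, the formula is not satisfiable.

No assignment of truth values to the variables can make all 25 clauses true simultaneously.

The formula is UNSAT (unsatisfiable).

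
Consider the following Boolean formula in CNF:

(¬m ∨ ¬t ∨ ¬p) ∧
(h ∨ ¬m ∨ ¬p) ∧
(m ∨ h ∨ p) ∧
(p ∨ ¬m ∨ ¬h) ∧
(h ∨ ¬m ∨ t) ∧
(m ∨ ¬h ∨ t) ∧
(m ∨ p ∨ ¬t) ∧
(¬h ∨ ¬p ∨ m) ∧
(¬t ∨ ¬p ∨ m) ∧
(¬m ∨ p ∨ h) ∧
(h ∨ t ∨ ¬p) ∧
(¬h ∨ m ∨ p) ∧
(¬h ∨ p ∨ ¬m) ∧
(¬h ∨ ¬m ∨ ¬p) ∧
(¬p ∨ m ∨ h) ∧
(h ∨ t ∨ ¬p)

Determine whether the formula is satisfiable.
No

No, the formula is not satisfiable.

No assignment of truth values to the variables can make all 16 clauses true simultaneously.

The formula is UNSAT (unsatisfiable).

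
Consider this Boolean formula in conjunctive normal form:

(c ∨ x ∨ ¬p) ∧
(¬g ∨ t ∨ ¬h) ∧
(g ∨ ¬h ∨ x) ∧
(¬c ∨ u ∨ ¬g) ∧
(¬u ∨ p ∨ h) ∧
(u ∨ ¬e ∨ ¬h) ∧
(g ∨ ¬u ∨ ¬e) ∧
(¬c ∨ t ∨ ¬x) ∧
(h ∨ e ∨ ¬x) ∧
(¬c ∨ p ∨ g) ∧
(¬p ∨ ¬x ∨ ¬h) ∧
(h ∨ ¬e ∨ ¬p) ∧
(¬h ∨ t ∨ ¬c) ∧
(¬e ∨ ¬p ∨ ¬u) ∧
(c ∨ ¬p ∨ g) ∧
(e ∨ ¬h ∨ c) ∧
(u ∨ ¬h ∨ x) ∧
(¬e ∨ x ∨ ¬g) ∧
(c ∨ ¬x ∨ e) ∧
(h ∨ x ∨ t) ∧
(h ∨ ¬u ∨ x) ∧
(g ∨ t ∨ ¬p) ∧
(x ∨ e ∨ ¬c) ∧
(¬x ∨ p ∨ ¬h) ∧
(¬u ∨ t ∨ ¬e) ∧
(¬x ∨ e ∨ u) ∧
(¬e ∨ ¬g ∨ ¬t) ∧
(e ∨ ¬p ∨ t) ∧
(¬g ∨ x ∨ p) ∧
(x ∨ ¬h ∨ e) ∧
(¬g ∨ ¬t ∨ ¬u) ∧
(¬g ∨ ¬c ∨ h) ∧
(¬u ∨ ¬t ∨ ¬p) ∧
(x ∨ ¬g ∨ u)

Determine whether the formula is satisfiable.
Yes

Yes, the formula is satisfiable.

One satisfying assignment is: g=False, p=False, u=False, c=False, x=False, t=True, e=False, h=False

Verification: With this assignment, all 34 clauses evaluate to true.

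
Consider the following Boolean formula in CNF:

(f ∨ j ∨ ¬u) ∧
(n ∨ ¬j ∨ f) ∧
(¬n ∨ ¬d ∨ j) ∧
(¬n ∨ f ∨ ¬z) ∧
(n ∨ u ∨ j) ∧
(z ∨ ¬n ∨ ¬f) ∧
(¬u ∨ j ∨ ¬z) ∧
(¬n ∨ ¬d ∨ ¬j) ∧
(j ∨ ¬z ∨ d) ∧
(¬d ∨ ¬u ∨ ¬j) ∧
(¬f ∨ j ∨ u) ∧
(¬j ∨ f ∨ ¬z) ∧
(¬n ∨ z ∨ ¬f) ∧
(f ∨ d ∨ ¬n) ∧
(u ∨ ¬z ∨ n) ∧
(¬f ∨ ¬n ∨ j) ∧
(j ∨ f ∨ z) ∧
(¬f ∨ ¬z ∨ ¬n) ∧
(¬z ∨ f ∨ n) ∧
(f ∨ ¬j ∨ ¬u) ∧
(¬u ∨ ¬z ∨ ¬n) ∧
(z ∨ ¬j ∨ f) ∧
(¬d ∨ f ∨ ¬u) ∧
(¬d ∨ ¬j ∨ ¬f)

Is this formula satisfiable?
Yes

Yes, the formula is satisfiable.

One satisfying assignment is: d=False, z=False, n=False, u=False, f=True, j=True

Verification: With this assignment, all 24 clauses evaluate to true.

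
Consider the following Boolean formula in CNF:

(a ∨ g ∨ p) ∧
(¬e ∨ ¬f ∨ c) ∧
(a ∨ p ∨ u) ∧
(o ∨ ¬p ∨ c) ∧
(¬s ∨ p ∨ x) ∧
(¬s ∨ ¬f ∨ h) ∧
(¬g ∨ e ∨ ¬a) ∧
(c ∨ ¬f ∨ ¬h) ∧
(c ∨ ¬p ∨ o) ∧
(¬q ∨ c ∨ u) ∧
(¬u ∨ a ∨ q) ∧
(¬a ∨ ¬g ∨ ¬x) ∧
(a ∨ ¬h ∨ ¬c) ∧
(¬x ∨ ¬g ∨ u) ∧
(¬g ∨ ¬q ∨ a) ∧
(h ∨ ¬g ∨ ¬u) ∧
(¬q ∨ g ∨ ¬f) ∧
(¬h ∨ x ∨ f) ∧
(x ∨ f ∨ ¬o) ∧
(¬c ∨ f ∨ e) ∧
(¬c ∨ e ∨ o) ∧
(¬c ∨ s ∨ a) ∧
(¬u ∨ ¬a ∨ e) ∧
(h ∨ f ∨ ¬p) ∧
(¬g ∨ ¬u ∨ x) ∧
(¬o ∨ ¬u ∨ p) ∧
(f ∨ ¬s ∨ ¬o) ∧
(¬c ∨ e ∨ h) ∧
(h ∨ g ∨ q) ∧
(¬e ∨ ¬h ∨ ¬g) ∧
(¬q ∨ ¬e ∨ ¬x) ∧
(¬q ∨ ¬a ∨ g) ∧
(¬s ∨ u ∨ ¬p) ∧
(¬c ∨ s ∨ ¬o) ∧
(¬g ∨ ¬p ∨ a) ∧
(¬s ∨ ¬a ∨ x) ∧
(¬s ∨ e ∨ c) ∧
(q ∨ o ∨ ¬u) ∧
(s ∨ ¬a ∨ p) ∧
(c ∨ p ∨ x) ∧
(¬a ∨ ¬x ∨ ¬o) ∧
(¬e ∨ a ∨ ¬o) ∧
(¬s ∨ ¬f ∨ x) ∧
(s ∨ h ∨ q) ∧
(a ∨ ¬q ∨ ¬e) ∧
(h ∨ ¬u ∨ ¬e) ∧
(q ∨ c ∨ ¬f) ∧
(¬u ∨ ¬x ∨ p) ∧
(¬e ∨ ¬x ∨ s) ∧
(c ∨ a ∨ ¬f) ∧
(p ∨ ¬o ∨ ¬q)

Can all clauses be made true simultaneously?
Yes

Yes, the formula is satisfiable.

One satisfying assignment is: s=False, g=False, x=False, f=True, o=False, a=True, h=True, e=True, c=True, u=False, p=True, q=False

Verification: With this assignment, all 51 clauses evaluate to true.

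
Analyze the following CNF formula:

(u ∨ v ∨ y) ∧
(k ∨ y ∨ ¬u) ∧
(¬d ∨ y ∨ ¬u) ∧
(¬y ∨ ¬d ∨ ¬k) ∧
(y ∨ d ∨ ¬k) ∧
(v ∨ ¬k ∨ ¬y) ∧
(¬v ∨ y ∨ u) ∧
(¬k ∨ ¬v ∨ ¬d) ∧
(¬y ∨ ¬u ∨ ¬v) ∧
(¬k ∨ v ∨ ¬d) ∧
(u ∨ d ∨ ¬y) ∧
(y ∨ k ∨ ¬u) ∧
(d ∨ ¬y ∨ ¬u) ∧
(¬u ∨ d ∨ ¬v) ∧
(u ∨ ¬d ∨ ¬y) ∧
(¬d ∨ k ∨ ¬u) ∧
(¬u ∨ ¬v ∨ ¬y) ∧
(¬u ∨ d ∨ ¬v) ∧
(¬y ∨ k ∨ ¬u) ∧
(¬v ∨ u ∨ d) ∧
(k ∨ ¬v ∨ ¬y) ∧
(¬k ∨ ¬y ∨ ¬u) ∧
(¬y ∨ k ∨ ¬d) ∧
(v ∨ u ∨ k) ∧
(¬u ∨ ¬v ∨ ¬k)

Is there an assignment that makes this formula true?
No

No, the formula is not satisfiable.

No assignment of truth values to the variables can make all 25 clauses true simultaneously.

The formula is UNSAT (unsatisfiable).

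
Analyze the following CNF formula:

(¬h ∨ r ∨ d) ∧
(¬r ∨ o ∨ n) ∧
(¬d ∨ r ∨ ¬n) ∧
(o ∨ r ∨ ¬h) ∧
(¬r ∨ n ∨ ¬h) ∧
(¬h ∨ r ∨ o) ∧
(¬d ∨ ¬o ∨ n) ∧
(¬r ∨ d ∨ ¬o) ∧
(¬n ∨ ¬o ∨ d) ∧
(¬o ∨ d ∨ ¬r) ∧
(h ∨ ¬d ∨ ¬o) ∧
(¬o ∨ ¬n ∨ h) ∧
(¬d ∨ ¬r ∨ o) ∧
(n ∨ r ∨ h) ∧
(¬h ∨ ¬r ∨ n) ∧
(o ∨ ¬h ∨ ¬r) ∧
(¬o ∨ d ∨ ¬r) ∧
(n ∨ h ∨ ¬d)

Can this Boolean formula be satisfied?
Yes

Yes, the formula is satisfiable.

One satisfying assignment is: r=False, d=False, h=False, o=False, n=True

Verification: With this assignment, all 18 clauses evaluate to true.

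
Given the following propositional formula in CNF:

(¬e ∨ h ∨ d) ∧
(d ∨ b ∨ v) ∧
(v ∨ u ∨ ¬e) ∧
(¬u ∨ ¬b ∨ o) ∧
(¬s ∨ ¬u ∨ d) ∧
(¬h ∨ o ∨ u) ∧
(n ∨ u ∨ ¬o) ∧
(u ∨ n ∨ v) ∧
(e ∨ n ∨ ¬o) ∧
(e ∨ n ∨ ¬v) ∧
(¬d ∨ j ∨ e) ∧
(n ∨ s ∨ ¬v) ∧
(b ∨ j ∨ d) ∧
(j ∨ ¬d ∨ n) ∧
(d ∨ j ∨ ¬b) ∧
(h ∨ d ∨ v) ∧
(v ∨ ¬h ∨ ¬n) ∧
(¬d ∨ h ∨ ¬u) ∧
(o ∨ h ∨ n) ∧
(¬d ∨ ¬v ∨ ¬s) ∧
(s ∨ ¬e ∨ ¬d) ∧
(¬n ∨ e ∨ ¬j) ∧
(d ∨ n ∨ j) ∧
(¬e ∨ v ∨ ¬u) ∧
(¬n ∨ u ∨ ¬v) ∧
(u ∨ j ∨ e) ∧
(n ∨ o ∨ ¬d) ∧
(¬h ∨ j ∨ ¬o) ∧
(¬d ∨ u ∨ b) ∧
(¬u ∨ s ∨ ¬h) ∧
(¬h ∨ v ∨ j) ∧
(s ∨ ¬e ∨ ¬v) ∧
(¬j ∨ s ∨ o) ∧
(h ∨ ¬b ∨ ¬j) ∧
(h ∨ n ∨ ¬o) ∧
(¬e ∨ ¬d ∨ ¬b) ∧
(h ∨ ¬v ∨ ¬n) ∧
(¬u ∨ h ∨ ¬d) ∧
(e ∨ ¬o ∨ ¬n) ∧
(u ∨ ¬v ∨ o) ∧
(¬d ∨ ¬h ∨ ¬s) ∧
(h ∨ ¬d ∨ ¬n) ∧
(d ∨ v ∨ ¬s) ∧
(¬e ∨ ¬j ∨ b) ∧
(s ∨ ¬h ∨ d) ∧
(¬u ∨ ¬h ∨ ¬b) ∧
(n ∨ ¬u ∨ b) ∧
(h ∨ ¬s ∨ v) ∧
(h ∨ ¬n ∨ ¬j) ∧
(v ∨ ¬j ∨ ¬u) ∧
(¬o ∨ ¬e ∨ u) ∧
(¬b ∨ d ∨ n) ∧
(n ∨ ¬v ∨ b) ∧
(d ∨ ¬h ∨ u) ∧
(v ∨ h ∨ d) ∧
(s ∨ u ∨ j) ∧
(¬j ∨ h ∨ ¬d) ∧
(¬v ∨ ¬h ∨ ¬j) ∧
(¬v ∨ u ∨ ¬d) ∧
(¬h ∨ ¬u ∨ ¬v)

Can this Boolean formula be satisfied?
No

No, the formula is not satisfiable.

No assignment of truth values to the variables can make all 60 clauses true simultaneously.

The formula is UNSAT (unsatisfiable).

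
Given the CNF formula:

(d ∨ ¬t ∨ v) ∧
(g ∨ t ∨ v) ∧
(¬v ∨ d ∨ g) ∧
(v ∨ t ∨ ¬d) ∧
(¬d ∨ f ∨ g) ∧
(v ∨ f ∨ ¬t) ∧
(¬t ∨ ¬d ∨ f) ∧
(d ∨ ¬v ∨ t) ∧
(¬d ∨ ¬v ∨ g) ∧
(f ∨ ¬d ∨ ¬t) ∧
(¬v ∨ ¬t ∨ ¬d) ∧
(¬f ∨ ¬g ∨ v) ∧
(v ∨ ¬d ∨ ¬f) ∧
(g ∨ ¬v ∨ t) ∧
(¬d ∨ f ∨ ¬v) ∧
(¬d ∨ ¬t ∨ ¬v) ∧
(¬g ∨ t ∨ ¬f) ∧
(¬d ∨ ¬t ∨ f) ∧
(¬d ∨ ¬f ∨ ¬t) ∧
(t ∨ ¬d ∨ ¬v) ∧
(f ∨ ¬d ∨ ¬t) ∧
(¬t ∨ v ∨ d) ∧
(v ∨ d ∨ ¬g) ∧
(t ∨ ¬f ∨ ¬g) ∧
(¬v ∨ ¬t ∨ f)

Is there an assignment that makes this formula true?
Yes

Yes, the formula is satisfiable.

One satisfying assignment is: g=True, d=False, v=True, t=True, f=True

Verification: With this assignment, all 25 clauses evaluate to true.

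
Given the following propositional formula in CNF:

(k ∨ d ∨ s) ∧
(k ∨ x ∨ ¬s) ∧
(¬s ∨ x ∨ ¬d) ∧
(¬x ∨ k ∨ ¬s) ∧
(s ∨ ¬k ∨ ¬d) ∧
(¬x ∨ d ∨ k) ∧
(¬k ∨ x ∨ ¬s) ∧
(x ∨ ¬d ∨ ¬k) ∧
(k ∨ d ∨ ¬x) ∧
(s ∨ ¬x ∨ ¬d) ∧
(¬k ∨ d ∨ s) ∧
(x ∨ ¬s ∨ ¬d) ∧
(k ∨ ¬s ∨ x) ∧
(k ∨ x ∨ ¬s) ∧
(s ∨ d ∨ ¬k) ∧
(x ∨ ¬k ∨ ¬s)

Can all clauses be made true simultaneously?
Yes

Yes, the formula is satisfiable.

One satisfying assignment is: s=False, x=False, k=False, d=True

Verification: With this assignment, all 16 clauses evaluate to true.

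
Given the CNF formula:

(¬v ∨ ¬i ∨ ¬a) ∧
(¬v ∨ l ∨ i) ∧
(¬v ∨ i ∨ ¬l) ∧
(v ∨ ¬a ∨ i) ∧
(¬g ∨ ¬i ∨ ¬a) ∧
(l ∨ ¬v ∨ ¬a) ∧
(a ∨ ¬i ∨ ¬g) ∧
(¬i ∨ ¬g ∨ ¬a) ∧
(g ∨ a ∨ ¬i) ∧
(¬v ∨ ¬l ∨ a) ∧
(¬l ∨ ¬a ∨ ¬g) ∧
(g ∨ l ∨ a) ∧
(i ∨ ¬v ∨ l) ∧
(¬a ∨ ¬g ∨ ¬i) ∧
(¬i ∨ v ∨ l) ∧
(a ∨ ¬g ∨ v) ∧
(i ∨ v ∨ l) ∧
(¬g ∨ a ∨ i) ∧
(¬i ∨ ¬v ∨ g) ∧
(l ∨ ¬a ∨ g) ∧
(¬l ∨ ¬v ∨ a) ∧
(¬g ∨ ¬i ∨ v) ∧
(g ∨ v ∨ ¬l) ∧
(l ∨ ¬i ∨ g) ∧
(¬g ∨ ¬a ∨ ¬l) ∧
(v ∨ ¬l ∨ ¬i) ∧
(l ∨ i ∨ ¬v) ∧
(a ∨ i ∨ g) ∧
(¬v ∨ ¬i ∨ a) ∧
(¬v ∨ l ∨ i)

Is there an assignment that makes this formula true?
No

No, the formula is not satisfiable.

No assignment of truth values to the variables can make all 30 clauses true simultaneously.

The formula is UNSAT (unsatisfiable).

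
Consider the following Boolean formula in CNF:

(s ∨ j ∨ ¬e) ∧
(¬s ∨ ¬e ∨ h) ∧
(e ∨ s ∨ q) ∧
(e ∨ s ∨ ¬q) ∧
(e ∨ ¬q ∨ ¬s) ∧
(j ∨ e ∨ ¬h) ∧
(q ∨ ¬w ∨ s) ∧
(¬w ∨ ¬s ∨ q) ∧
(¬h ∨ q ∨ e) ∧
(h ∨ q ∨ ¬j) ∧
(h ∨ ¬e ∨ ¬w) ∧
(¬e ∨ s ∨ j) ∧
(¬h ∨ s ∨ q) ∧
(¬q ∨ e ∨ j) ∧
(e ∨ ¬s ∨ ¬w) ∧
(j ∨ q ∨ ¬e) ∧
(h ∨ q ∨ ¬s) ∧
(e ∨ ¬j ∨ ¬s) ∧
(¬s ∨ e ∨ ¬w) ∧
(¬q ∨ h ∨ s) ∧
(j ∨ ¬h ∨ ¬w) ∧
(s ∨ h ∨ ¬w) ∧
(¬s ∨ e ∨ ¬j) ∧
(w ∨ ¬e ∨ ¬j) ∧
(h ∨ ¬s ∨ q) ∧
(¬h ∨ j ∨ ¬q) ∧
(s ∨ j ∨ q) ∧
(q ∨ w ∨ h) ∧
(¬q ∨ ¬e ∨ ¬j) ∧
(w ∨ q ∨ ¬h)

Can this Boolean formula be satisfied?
No

No, the formula is not satisfiable.

No assignment of truth values to the variables can make all 30 clauses true simultaneously.

The formula is UNSAT (unsatisfiable).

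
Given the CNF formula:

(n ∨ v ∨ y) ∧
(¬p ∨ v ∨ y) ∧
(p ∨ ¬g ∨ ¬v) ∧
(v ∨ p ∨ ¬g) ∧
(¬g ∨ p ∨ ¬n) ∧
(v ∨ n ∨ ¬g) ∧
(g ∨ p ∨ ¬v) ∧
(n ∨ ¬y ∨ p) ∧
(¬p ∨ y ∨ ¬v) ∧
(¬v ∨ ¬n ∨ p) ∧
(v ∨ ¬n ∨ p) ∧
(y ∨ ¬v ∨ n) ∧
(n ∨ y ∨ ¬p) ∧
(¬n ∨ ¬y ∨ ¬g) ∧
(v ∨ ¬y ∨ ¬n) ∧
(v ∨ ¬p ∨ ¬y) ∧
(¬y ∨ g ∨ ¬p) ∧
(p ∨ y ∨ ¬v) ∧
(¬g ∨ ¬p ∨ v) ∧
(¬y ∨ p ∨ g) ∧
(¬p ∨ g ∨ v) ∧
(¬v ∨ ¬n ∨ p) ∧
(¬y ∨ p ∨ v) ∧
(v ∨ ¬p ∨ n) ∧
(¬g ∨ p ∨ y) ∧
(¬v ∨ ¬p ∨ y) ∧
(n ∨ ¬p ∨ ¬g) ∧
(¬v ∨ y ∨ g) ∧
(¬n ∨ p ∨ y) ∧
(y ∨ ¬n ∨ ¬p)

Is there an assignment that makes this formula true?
No

No, the formula is not satisfiable.

No assignment of truth values to the variables can make all 30 clauses true simultaneously.

The formula is UNSAT (unsatisfiable).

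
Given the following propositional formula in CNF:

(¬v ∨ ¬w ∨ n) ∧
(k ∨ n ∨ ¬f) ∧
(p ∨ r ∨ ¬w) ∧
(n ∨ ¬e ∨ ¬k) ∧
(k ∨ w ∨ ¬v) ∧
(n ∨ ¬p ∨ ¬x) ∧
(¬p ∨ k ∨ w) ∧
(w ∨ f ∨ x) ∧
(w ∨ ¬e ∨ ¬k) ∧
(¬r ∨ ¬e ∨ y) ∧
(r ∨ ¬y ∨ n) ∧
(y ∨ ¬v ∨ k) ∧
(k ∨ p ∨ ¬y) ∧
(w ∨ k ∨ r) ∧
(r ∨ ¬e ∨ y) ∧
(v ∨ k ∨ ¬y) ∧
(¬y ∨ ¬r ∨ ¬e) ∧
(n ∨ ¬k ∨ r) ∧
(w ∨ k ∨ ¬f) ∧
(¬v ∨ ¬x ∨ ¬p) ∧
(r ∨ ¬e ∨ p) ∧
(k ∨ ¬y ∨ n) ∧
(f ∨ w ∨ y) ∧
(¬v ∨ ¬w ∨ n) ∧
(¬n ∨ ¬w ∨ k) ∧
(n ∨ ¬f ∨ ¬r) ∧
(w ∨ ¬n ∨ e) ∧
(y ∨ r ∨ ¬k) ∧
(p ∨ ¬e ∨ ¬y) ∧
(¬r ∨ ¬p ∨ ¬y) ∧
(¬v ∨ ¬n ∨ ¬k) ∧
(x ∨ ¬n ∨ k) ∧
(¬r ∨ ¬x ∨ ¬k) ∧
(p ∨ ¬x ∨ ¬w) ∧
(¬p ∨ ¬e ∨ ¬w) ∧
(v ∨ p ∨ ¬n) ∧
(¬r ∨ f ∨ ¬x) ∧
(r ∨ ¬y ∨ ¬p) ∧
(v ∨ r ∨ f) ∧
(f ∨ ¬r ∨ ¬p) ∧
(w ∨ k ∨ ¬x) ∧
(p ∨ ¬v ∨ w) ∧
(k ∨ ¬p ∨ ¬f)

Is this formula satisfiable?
Yes

Yes, the formula is satisfiable.

One satisfying assignment is: r=True, e=False, p=True, w=True, y=False, x=False, v=False, k=True, n=True, f=True

Verification: With this assignment, all 43 clauses evaluate to true.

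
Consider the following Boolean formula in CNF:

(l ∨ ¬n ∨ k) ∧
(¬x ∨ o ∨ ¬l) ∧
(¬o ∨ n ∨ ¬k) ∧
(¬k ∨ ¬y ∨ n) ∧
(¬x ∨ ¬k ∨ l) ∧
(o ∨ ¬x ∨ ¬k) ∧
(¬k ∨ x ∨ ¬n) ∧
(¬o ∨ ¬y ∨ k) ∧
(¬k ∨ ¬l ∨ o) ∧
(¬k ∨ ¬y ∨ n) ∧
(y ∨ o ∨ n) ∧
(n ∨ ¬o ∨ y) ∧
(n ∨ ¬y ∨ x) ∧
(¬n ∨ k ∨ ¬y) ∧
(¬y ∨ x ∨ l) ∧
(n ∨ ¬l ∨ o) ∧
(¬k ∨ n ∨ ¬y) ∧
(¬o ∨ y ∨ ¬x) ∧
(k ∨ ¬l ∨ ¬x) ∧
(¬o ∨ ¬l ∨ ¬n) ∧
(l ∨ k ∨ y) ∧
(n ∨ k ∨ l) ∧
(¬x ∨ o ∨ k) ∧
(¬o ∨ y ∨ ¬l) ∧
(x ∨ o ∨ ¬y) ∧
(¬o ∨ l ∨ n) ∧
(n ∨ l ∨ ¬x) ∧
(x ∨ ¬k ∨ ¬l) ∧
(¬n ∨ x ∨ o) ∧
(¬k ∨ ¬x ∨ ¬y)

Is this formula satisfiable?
No

No, the formula is not satisfiable.

No assignment of truth values to the variables can make all 30 clauses true simultaneously.

The formula is UNSAT (unsatisfiable).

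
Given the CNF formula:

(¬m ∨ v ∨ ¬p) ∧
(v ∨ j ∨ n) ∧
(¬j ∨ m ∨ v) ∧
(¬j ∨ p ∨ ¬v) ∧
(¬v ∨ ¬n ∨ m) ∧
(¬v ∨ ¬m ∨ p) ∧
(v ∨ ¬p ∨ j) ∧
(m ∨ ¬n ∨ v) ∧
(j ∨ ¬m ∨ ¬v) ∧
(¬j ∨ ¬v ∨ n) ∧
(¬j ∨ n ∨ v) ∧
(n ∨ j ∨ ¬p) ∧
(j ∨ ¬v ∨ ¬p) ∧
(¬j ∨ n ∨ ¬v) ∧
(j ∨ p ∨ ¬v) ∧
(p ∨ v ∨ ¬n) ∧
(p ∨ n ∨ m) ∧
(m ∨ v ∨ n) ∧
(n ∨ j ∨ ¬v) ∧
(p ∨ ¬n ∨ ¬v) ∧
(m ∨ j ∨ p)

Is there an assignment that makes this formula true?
Yes

Yes, the formula is satisfiable.

One satisfying assignment is: j=True, n=True, v=True, m=True, p=True

Verification: With this assignment, all 21 clauses evaluate to true.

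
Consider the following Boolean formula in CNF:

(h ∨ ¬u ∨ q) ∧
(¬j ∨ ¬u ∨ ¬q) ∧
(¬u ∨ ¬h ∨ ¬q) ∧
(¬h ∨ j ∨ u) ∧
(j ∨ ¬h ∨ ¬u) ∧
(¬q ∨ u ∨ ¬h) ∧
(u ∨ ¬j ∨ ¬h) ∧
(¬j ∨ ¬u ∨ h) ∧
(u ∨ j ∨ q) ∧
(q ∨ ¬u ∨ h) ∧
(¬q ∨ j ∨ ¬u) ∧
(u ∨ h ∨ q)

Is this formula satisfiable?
Yes

Yes, the formula is satisfiable.

One satisfying assignment is: h=False, j=False, u=False, q=True

Verification: With this assignment, all 12 clauses evaluate to true.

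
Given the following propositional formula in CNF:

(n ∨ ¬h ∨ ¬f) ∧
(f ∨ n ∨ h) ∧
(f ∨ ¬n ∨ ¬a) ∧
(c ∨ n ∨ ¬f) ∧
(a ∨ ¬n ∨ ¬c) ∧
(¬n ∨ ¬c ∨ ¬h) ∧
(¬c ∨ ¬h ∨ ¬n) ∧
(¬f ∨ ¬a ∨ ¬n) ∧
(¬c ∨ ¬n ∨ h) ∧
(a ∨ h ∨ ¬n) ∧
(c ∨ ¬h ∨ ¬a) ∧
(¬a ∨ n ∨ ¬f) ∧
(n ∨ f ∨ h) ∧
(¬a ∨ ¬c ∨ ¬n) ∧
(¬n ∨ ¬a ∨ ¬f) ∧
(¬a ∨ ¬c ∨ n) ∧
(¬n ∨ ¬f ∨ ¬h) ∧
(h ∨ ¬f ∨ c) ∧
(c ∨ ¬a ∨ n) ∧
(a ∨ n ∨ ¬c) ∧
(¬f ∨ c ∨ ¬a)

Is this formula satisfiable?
Yes

Yes, the formula is satisfiable.

One satisfying assignment is: n=True, f=False, h=True, a=False, c=False

Verification: With this assignment, all 21 clauses evaluate to true.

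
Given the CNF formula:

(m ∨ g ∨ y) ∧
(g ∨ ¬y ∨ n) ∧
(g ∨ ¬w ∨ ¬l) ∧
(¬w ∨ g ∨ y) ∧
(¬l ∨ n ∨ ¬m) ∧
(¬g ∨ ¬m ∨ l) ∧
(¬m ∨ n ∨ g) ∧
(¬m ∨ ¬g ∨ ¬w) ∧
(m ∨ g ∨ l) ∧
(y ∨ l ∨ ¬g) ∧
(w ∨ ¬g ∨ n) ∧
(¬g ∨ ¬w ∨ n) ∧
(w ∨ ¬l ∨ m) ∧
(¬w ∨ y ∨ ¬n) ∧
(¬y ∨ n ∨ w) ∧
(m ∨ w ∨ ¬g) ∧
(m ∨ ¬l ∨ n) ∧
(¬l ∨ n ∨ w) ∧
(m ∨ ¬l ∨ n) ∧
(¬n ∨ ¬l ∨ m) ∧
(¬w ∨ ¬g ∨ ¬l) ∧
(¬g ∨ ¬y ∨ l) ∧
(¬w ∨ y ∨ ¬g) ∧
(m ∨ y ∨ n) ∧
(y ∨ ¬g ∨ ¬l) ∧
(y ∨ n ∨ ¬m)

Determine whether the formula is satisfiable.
Yes

Yes, the formula is satisfiable.

One satisfying assignment is: y=False, m=True, n=True, g=False, l=False, w=False

Verification: With this assignment, all 26 clauses evaluate to true.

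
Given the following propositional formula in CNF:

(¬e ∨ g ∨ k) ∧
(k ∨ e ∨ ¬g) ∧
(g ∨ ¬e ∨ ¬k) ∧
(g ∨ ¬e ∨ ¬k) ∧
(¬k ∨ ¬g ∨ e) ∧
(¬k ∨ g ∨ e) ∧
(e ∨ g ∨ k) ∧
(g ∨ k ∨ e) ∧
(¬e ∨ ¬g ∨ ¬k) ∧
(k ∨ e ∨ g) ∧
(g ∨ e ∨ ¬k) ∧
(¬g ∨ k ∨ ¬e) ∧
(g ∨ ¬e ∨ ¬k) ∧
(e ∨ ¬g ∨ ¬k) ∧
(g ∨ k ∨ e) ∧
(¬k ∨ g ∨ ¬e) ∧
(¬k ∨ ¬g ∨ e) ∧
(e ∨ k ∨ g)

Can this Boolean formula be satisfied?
No

No, the formula is not satisfiable.

No assignment of truth values to the variables can make all 18 clauses true simultaneously.

The formula is UNSAT (unsatisfiable).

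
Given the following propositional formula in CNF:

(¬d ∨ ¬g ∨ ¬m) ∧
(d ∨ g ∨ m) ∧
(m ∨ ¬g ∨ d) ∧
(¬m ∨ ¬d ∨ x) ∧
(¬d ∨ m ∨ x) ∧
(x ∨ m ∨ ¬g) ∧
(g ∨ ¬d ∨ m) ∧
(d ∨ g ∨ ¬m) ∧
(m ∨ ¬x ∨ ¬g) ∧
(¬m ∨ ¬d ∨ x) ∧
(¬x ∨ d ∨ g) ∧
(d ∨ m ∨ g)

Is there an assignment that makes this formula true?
Yes

Yes, the formula is satisfiable.

One satisfying assignment is: g=True, m=True, x=False, d=False

Verification: With this assignment, all 12 clauses evaluate to true.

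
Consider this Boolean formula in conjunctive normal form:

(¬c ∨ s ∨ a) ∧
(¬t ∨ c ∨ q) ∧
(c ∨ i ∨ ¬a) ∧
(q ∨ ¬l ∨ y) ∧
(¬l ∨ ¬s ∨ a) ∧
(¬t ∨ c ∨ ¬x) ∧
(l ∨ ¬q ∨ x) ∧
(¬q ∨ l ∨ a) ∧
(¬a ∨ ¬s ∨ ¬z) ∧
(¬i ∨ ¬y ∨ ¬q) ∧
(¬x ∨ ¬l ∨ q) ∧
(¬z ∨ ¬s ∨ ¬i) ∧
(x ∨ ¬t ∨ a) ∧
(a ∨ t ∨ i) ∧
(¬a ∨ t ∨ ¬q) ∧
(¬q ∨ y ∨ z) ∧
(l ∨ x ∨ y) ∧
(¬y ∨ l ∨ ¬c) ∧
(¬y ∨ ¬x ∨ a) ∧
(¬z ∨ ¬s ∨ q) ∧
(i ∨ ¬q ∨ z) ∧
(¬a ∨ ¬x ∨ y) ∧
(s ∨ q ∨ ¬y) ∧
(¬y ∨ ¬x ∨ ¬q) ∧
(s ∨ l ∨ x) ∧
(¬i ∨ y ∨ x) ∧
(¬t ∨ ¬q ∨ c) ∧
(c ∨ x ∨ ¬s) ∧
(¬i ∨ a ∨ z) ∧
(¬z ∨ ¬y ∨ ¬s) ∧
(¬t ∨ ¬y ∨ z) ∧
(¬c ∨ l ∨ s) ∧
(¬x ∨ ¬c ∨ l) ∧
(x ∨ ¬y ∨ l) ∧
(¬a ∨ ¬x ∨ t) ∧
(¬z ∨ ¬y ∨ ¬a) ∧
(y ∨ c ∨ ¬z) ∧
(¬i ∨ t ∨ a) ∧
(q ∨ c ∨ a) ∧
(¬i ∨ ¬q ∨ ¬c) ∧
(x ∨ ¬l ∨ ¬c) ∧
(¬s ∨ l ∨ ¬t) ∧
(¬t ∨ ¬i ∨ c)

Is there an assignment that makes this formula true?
No

No, the formula is not satisfiable.

No assignment of truth values to the variables can make all 43 clauses true simultaneously.

The formula is UNSAT (unsatisfiable).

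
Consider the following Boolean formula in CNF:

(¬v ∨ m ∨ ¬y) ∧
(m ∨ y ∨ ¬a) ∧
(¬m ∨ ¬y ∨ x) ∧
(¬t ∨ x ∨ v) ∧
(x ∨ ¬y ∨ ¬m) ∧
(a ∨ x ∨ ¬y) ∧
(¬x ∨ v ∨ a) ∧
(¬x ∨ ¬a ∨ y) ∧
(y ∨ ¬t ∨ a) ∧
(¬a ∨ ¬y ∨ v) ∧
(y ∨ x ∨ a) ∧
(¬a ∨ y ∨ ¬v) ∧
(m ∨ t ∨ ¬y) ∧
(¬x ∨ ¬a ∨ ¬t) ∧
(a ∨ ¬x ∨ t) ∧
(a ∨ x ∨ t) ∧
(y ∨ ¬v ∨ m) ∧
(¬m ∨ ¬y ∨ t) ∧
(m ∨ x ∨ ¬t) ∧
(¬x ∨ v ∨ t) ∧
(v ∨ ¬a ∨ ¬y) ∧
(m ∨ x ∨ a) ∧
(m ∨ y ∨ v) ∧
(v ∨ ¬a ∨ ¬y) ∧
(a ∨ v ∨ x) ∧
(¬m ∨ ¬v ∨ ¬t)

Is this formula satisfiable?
Yes

Yes, the formula is satisfiable.

One satisfying assignment is: a=True, x=False, m=True, y=False, t=False, v=False

Verification: With this assignment, all 26 clauses evaluate to true.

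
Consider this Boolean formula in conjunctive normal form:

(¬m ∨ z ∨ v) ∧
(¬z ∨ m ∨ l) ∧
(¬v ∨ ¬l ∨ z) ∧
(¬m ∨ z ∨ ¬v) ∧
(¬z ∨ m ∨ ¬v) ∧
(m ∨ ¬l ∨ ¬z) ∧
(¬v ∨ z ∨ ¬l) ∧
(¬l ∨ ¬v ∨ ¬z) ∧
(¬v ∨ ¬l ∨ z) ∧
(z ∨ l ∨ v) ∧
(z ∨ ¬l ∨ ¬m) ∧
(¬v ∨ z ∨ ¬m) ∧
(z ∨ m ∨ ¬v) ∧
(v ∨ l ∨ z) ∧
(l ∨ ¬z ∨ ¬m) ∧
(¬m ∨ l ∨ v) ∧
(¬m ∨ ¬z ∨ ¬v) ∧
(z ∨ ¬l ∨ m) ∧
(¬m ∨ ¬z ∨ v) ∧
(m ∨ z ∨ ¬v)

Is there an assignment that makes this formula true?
No

No, the formula is not satisfiable.

No assignment of truth values to the variables can make all 20 clauses true simultaneously.

The formula is UNSAT (unsatisfiable).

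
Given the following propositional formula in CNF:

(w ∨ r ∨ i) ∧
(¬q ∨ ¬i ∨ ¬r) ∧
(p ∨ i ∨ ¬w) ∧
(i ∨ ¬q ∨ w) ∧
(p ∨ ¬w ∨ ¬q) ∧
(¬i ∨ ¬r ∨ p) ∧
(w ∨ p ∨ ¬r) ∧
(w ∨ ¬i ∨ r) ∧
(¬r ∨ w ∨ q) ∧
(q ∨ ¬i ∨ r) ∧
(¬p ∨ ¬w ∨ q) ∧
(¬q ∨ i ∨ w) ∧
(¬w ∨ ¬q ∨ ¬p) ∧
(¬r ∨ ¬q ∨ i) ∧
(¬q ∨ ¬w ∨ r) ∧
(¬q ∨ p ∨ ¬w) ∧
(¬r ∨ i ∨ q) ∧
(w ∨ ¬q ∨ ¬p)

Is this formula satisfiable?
No

No, the formula is not satisfiable.

No assignment of truth values to the variables can make all 18 clauses true simultaneously.

The formula is UNSAT (unsatisfiable).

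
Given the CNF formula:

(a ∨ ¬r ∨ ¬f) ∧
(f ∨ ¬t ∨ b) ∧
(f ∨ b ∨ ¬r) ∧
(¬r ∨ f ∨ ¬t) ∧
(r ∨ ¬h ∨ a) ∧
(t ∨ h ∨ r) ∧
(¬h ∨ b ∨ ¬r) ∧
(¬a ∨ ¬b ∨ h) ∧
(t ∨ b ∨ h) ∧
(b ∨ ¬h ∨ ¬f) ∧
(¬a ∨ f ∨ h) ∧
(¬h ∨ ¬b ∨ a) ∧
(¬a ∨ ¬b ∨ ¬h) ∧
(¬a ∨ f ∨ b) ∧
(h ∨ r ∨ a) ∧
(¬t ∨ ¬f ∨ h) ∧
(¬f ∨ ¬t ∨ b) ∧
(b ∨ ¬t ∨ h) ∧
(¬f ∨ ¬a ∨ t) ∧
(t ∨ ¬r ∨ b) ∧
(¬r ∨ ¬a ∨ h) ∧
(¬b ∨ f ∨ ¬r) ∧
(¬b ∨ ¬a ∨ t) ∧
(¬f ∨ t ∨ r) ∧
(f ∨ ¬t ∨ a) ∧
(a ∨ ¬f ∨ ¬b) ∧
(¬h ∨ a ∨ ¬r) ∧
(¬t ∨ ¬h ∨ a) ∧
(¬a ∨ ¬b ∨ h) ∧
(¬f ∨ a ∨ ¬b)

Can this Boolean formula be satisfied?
No

No, the formula is not satisfiable.

No assignment of truth values to the variables can make all 30 clauses true simultaneously.

The formula is UNSAT (unsatisfiable).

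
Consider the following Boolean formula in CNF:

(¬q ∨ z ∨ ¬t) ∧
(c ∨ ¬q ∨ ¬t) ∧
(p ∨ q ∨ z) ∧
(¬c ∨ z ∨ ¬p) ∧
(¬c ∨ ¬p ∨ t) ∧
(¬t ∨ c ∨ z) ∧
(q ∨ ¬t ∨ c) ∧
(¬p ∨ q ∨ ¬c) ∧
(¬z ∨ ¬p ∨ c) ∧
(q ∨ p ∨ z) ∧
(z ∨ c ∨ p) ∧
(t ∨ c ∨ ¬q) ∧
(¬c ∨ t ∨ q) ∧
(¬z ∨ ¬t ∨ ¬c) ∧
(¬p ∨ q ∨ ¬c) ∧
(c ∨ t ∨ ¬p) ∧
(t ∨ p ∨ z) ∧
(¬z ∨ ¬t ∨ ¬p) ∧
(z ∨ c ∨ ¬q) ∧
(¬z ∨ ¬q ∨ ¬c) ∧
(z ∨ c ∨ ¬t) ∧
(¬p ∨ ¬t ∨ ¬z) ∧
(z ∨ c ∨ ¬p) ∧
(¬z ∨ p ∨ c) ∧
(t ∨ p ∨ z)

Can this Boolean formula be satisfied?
No

No, the formula is not satisfiable.

No assignment of truth values to the variables can make all 25 clauses true simultaneously.

The formula is UNSAT (unsatisfiable).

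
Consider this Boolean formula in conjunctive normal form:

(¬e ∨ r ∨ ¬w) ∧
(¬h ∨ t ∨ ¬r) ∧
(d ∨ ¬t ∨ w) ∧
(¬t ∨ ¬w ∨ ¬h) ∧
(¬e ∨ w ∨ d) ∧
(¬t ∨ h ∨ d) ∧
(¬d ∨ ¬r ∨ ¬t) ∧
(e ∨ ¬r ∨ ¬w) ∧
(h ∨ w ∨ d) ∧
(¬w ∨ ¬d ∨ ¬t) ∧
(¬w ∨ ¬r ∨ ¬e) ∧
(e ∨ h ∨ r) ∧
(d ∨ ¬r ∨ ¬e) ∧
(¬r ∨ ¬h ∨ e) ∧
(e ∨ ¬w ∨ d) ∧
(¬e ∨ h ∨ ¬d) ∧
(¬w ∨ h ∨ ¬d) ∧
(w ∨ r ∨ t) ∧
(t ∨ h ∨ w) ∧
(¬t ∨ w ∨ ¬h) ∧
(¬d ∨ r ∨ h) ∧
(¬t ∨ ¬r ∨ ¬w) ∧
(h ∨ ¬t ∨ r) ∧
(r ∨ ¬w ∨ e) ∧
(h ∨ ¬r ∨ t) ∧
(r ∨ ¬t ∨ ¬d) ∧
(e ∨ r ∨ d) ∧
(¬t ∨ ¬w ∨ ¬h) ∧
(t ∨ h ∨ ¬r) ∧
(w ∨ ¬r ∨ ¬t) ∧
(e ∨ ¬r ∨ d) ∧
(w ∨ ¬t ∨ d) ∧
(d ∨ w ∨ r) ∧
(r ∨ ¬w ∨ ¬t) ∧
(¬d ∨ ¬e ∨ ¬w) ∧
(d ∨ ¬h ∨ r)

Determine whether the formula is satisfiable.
No

No, the formula is not satisfiable.

No assignment of truth values to the variables can make all 36 clauses true simultaneously.

The formula is UNSAT (unsatisfiable).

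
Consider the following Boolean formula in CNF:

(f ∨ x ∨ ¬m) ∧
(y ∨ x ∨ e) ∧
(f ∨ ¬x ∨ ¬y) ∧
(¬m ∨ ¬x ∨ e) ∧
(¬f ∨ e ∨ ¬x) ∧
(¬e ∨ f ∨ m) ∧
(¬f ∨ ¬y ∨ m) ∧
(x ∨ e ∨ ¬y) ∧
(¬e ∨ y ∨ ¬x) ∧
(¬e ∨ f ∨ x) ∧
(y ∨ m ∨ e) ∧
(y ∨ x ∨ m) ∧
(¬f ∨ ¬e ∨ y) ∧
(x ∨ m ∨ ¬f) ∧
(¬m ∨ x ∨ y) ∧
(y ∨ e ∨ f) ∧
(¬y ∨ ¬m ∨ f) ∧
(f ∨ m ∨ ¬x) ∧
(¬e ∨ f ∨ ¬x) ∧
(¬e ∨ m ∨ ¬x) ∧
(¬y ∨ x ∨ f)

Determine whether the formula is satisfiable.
Yes

Yes, the formula is satisfiable.

One satisfying assignment is: e=True, y=True, x=False, m=True, f=True

Verification: With this assignment, all 21 clauses evaluate to true.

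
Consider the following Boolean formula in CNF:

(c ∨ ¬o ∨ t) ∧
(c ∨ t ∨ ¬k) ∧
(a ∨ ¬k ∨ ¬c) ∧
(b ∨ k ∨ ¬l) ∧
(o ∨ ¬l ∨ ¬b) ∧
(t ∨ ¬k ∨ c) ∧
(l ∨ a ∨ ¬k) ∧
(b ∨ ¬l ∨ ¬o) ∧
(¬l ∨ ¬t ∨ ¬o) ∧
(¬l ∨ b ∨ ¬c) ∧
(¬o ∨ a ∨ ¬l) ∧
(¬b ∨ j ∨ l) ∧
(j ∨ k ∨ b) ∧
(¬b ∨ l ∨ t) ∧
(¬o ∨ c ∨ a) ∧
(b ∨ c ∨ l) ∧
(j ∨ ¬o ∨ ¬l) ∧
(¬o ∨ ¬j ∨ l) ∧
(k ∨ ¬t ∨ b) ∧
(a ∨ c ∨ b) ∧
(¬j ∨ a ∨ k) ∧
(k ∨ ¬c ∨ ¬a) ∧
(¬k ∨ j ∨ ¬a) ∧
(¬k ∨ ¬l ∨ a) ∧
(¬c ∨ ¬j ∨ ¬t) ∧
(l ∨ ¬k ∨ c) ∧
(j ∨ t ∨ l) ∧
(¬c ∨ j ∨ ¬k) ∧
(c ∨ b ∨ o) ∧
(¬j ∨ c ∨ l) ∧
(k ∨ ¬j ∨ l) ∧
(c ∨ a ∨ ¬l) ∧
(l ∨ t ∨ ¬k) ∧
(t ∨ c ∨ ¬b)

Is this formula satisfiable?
Yes

Yes, the formula is satisfiable.

One satisfying assignment is: a=True, k=True, t=False, j=True, c=True, l=True, b=True, o=True

Verification: With this assignment, all 34 clauses evaluate to true.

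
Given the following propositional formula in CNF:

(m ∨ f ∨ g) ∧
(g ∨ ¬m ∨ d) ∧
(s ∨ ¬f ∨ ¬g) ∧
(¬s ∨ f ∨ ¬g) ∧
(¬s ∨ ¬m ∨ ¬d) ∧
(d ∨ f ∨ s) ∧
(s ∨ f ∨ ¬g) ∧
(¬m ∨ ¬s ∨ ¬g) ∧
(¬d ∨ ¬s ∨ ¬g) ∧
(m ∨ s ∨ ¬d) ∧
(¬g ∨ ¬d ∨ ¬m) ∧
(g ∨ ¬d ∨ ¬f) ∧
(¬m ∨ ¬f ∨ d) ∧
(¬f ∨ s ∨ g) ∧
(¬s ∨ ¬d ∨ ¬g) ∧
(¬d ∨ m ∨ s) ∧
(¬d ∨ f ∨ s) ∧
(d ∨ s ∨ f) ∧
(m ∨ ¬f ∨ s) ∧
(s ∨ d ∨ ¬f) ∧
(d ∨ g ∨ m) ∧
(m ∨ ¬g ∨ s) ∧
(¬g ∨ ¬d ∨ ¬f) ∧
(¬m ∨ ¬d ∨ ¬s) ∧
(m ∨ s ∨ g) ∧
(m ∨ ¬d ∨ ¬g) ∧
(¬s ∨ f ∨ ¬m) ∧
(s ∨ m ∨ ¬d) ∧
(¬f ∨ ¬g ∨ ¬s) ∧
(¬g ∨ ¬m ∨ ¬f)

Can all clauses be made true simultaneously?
No

No, the formula is not satisfiable.

No assignment of truth values to the variables can make all 30 clauses true simultaneously.

The formula is UNSAT (unsatisfiable).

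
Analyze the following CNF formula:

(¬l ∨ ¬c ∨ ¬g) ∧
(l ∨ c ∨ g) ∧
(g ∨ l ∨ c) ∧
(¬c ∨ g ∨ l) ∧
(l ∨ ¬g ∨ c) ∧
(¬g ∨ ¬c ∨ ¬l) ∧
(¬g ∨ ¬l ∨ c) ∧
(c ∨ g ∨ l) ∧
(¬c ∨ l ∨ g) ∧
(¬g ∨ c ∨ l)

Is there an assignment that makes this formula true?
Yes

Yes, the formula is satisfiable.

One satisfying assignment is: g=False, c=False, l=True

Verification: With this assignment, all 10 clauses evaluate to true.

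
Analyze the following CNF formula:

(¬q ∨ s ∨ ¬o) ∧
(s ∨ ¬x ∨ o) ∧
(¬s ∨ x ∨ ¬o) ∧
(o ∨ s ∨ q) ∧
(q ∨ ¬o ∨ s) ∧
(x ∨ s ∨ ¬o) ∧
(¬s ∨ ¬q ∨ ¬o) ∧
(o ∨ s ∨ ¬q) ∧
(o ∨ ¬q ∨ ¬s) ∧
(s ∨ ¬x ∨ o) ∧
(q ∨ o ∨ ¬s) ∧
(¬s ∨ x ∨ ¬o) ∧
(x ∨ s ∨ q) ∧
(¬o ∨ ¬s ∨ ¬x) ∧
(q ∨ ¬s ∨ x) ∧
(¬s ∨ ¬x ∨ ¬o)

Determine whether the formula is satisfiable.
No

No, the formula is not satisfiable.

No assignment of truth values to the variables can make all 16 clauses true simultaneously.

The formula is UNSAT (unsatisfiable).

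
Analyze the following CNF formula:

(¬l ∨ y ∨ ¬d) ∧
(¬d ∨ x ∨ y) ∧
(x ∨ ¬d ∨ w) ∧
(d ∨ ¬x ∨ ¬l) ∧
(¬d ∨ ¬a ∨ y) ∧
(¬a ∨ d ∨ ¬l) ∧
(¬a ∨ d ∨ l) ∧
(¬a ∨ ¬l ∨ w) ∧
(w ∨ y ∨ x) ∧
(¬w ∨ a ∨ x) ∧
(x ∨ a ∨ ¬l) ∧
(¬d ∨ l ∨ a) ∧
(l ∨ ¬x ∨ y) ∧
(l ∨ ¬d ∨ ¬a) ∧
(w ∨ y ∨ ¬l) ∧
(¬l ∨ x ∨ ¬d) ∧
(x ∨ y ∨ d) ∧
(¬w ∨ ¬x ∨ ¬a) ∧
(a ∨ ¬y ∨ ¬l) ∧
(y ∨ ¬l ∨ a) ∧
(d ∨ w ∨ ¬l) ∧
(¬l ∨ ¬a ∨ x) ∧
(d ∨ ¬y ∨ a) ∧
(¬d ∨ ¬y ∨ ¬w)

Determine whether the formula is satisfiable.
No

No, the formula is not satisfiable.

No assignment of truth values to the variables can make all 24 clauses true simultaneously.

The formula is UNSAT (unsatisfiable).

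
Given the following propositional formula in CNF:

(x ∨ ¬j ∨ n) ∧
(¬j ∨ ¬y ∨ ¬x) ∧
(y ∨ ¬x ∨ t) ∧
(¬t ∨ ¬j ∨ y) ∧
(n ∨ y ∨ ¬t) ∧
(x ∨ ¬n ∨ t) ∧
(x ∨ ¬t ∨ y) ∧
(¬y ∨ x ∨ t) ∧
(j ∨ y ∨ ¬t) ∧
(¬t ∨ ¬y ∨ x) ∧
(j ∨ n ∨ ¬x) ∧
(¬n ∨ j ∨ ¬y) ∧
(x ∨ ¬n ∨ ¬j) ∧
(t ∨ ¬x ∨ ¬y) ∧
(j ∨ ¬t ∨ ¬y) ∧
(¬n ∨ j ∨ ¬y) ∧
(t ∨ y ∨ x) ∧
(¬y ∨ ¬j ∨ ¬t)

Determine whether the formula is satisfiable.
No

No, the formula is not satisfiable.

No assignment of truth values to the variables can make all 18 clauses true simultaneously.

The formula is UNSAT (unsatisfiable).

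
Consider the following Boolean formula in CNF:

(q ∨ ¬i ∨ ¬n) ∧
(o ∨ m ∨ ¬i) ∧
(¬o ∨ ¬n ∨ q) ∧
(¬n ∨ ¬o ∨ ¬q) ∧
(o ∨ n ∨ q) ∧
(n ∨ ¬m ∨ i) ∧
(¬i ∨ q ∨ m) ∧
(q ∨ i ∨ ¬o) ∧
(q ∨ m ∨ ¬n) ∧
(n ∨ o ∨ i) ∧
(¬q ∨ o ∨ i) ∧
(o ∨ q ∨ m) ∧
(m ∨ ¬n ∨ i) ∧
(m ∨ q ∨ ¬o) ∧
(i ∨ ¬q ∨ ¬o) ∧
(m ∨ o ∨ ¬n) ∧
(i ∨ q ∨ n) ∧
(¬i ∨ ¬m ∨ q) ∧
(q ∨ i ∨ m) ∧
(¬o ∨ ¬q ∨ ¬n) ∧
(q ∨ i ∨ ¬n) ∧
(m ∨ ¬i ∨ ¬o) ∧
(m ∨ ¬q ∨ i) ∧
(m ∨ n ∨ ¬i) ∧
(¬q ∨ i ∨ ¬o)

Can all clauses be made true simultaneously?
Yes

Yes, the formula is satisfiable.

One satisfying assignment is: n=False, m=True, q=True, i=True, o=False

Verification: With this assignment, all 25 clauses evaluate to true.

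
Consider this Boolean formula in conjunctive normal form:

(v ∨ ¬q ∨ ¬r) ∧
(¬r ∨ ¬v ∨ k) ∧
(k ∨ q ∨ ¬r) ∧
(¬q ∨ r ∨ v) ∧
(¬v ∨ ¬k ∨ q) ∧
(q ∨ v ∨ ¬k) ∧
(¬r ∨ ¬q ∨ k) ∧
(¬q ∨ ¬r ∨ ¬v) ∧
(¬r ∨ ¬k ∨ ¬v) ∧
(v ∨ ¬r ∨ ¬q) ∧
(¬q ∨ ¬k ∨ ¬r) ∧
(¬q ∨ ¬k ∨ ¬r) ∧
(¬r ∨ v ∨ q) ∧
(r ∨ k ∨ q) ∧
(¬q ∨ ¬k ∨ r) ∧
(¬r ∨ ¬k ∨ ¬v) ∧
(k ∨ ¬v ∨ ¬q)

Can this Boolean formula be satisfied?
No

No, the formula is not satisfiable.

No assignment of truth values to the variables can make all 17 clauses true simultaneously.

The formula is UNSAT (unsatisfiable).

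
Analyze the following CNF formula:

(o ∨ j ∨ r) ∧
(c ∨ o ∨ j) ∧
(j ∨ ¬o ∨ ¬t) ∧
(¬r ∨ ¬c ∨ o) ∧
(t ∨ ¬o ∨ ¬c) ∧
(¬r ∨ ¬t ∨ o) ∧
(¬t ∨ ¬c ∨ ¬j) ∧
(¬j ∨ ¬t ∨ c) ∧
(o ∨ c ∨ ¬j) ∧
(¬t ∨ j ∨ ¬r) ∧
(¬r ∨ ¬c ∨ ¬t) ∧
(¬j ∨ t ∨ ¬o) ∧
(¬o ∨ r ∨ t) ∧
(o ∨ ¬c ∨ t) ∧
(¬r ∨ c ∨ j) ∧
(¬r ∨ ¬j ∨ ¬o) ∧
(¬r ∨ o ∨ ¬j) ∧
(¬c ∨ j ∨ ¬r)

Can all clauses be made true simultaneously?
No

No, the formula is not satisfiable.

No assignment of truth values to the variables can make all 18 clauses true simultaneously.

The formula is UNSAT (unsatisfiable).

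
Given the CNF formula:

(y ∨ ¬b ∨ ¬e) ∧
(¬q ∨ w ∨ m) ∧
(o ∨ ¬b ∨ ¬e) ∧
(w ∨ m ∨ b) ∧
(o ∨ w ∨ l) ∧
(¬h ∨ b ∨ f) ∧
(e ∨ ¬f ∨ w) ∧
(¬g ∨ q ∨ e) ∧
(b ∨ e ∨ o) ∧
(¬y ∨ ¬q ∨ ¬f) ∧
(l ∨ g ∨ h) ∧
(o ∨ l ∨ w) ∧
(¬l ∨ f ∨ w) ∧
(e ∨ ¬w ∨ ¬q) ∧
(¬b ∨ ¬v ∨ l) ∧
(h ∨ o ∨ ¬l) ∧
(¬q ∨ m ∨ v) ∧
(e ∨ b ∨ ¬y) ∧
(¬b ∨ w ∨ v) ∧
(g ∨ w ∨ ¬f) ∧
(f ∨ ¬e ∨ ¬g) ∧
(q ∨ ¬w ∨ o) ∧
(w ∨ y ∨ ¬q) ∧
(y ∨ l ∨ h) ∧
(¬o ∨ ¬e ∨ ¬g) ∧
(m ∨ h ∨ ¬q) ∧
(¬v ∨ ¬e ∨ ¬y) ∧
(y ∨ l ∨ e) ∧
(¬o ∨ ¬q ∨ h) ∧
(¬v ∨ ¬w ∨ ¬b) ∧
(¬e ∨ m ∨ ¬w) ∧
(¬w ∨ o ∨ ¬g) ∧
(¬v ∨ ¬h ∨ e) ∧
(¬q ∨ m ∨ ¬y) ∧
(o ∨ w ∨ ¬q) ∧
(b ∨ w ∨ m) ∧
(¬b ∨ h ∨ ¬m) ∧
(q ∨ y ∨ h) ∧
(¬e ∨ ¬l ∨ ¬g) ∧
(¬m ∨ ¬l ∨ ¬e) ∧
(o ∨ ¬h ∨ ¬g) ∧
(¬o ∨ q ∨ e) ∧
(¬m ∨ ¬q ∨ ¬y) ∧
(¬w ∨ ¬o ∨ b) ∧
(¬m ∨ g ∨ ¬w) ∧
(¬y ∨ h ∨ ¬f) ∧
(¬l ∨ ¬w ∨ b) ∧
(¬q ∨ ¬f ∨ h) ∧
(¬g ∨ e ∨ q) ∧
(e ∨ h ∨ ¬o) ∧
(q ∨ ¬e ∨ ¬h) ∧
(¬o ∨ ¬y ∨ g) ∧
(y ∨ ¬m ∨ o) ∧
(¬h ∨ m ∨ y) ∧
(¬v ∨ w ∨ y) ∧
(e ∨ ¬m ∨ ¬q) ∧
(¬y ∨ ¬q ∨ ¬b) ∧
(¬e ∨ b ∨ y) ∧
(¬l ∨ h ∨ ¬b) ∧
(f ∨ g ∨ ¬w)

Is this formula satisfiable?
No

No, the formula is not satisfiable.

No assignment of truth values to the variables can make all 60 clauses true simultaneously.

The formula is UNSAT (unsatisfiable).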